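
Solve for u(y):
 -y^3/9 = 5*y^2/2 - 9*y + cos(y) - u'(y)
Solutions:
 u(y) = C1 + y^4/36 + 5*y^3/6 - 9*y^2/2 + sin(y)


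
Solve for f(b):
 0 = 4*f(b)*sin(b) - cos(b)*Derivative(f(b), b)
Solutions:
 f(b) = C1/cos(b)^4


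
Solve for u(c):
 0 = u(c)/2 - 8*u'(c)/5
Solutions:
 u(c) = C1*exp(5*c/16)


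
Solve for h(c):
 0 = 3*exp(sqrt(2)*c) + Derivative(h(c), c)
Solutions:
 h(c) = C1 - 3*sqrt(2)*exp(sqrt(2)*c)/2


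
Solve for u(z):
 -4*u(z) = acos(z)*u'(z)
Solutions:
 u(z) = C1*exp(-4*Integral(1/acos(z), z))


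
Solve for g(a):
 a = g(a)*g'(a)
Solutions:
 g(a) = -sqrt(C1 + a^2)
 g(a) = sqrt(C1 + a^2)


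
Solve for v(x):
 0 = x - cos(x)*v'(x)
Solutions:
 v(x) = C1 + Integral(x/cos(x), x)


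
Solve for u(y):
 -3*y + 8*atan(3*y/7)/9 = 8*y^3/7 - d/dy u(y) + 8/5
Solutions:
 u(y) = C1 + 2*y^4/7 + 3*y^2/2 - 8*y*atan(3*y/7)/9 + 8*y/5 + 28*log(9*y^2 + 49)/27


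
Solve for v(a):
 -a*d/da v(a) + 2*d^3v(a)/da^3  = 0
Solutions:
 v(a) = C1 + Integral(C2*airyai(2^(2/3)*a/2) + C3*airybi(2^(2/3)*a/2), a)


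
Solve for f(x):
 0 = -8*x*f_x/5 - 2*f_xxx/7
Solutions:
 f(x) = C1 + Integral(C2*airyai(-28^(1/3)*5^(2/3)*x/5) + C3*airybi(-28^(1/3)*5^(2/3)*x/5), x)


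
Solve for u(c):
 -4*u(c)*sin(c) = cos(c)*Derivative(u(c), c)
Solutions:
 u(c) = C1*cos(c)^4


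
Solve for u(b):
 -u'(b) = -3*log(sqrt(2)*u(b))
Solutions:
 -2*Integral(1/(2*log(_y) + log(2)), (_y, u(b)))/3 = C1 - b


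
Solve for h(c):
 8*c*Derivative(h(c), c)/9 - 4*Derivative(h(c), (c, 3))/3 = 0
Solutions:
 h(c) = C1 + Integral(C2*airyai(2^(1/3)*3^(2/3)*c/3) + C3*airybi(2^(1/3)*3^(2/3)*c/3), c)


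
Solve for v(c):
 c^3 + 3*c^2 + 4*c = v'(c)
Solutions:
 v(c) = C1 + c^4/4 + c^3 + 2*c^2


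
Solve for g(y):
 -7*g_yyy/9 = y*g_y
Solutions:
 g(y) = C1 + Integral(C2*airyai(-21^(2/3)*y/7) + C3*airybi(-21^(2/3)*y/7), y)


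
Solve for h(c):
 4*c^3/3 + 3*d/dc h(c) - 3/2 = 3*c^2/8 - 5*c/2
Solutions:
 h(c) = C1 - c^4/9 + c^3/24 - 5*c^2/12 + c/2


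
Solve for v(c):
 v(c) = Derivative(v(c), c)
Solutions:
 v(c) = C1*exp(c)


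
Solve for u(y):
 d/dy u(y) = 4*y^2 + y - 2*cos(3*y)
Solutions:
 u(y) = C1 + 4*y^3/3 + y^2/2 - 2*sin(3*y)/3


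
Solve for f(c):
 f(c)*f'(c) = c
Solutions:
 f(c) = -sqrt(C1 + c^2)
 f(c) = sqrt(C1 + c^2)


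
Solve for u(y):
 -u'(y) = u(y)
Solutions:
 u(y) = C1*exp(-y)


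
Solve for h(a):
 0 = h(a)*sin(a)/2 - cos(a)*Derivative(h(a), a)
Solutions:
 h(a) = C1/sqrt(cos(a))


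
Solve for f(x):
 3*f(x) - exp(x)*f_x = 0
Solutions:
 f(x) = C1*exp(-3*exp(-x))


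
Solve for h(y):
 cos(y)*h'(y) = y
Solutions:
 h(y) = C1 + Integral(y/cos(y), y)


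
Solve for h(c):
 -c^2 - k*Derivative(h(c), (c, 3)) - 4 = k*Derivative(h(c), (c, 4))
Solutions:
 h(c) = C1 + C2*c + C3*c^2 + C4*exp(-c) - c^5/(60*k) + c^4/(12*k) - c^3/k


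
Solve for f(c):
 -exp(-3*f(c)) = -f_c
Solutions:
 f(c) = log(C1 + 3*c)/3
 f(c) = log((-3^(1/3) - 3^(5/6)*I)*(C1 + c)^(1/3)/2)
 f(c) = log((-3^(1/3) + 3^(5/6)*I)*(C1 + c)^(1/3)/2)


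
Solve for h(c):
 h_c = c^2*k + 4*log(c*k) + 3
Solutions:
 h(c) = C1 + c^3*k/3 + 4*c*log(c*k) - c


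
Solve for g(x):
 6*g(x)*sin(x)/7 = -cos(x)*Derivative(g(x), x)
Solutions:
 g(x) = C1*cos(x)^(6/7)


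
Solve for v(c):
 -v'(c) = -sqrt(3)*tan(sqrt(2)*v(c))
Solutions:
 v(c) = sqrt(2)*(pi - asin(C1*exp(sqrt(6)*c)))/2
 v(c) = sqrt(2)*asin(C1*exp(sqrt(6)*c))/2


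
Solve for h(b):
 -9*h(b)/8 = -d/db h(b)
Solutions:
 h(b) = C1*exp(9*b/8)


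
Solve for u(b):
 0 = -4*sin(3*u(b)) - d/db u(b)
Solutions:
 u(b) = -acos((-C1 - exp(24*b))/(C1 - exp(24*b)))/3 + 2*pi/3
 u(b) = acos((-C1 - exp(24*b))/(C1 - exp(24*b)))/3


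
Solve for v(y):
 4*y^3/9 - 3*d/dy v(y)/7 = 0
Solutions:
 v(y) = C1 + 7*y^4/27


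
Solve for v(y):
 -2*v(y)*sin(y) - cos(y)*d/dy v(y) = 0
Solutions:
 v(y) = C1*cos(y)^2


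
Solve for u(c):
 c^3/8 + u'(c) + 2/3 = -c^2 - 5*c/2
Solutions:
 u(c) = C1 - c^4/32 - c^3/3 - 5*c^2/4 - 2*c/3


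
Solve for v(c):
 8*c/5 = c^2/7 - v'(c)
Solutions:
 v(c) = C1 + c^3/21 - 4*c^2/5


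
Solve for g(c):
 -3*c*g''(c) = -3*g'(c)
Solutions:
 g(c) = C1 + C2*c^2


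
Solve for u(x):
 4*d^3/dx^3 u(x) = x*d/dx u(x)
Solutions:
 u(x) = C1 + Integral(C2*airyai(2^(1/3)*x/2) + C3*airybi(2^(1/3)*x/2), x)


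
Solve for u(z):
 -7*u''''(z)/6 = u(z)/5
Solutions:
 u(z) = (C1*sin(3^(1/4)*70^(3/4)*z/70) + C2*cos(3^(1/4)*70^(3/4)*z/70))*exp(-3^(1/4)*70^(3/4)*z/70) + (C3*sin(3^(1/4)*70^(3/4)*z/70) + C4*cos(3^(1/4)*70^(3/4)*z/70))*exp(3^(1/4)*70^(3/4)*z/70)


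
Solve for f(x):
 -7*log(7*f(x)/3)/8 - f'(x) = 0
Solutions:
 -8*Integral(1/(-log(_y) - log(7) + log(3)), (_y, f(x)))/7 = C1 - x


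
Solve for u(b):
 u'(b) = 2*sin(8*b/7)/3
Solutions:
 u(b) = C1 - 7*cos(8*b/7)/12


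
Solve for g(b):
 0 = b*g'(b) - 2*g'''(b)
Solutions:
 g(b) = C1 + Integral(C2*airyai(2^(2/3)*b/2) + C3*airybi(2^(2/3)*b/2), b)


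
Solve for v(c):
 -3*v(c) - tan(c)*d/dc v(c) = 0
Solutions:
 v(c) = C1/sin(c)^3


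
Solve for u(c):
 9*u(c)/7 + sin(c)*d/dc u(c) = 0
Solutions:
 u(c) = C1*(cos(c) + 1)^(9/14)/(cos(c) - 1)^(9/14)


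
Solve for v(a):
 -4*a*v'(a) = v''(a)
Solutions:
 v(a) = C1 + C2*erf(sqrt(2)*a)


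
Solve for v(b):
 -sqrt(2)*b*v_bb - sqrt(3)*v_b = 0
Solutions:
 v(b) = C1 + C2*b^(1 - sqrt(6)/2)


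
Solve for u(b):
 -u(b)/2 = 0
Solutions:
 u(b) = 0


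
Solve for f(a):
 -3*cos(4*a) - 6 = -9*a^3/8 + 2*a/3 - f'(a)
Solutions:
 f(a) = C1 - 9*a^4/32 + a^2/3 + 6*a + 3*sin(4*a)/4


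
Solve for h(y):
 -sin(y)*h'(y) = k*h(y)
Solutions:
 h(y) = C1*exp(k*(-log(cos(y) - 1) + log(cos(y) + 1))/2)


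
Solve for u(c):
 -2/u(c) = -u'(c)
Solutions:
 u(c) = -sqrt(C1 + 4*c)
 u(c) = sqrt(C1 + 4*c)


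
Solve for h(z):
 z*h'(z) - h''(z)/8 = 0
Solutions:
 h(z) = C1 + C2*erfi(2*z)


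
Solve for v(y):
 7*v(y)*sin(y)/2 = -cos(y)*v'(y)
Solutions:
 v(y) = C1*cos(y)^(7/2)


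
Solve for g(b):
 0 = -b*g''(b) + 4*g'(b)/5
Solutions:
 g(b) = C1 + C2*b^(9/5)


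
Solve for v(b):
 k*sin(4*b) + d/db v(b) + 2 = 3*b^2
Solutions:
 v(b) = C1 + b^3 - 2*b + k*cos(4*b)/4


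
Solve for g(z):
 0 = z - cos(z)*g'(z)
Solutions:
 g(z) = C1 + Integral(z/cos(z), z)


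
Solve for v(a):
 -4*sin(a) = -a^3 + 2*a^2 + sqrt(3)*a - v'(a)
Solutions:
 v(a) = C1 - a^4/4 + 2*a^3/3 + sqrt(3)*a^2/2 - 4*cos(a)


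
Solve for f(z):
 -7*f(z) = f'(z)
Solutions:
 f(z) = C1*exp(-7*z)


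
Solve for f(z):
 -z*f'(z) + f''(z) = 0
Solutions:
 f(z) = C1 + C2*erfi(sqrt(2)*z/2)


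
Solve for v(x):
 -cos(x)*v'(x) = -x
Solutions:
 v(x) = C1 + Integral(x/cos(x), x)


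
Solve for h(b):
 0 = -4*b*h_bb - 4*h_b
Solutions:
 h(b) = C1 + C2*log(b)


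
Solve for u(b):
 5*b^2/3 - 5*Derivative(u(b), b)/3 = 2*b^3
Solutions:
 u(b) = C1 - 3*b^4/10 + b^3/3


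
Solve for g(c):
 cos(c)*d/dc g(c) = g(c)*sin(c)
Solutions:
 g(c) = C1/cos(c)


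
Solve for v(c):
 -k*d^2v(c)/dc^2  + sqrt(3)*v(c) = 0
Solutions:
 v(c) = C1*exp(-3^(1/4)*c*sqrt(1/k)) + C2*exp(3^(1/4)*c*sqrt(1/k))


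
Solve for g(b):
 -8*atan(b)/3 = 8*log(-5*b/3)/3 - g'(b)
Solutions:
 g(b) = C1 + 8*b*log(-b)/3 + 8*b*atan(b)/3 - 8*b*log(3)/3 - 8*b/3 + 8*b*log(5)/3 - 4*log(b^2 + 1)/3


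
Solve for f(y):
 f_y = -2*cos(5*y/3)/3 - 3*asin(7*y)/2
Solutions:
 f(y) = C1 - 3*y*asin(7*y)/2 - 3*sqrt(1 - 49*y^2)/14 - 2*sin(5*y/3)/5


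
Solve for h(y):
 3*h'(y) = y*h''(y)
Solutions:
 h(y) = C1 + C2*y^4


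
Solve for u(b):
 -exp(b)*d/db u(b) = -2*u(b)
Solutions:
 u(b) = C1*exp(-2*exp(-b))


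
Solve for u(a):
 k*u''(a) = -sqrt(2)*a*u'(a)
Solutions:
 u(a) = C1 + C2*sqrt(k)*erf(2^(3/4)*a*sqrt(1/k)/2)


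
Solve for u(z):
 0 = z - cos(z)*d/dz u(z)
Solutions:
 u(z) = C1 + Integral(z/cos(z), z)


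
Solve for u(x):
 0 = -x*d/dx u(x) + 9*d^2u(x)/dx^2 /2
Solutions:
 u(x) = C1 + C2*erfi(x/3)


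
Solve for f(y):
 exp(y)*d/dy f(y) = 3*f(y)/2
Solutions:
 f(y) = C1*exp(-3*exp(-y)/2)


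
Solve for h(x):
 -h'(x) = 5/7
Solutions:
 h(x) = C1 - 5*x/7


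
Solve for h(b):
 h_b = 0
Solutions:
 h(b) = C1


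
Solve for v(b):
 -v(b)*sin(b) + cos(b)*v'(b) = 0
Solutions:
 v(b) = C1/cos(b)


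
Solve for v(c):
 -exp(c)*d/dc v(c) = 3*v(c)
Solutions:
 v(c) = C1*exp(3*exp(-c))


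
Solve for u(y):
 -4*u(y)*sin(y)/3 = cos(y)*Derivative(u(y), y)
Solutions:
 u(y) = C1*cos(y)^(4/3)


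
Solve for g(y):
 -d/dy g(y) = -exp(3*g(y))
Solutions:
 g(y) = log(-1/(C1 + 3*y))/3
 g(y) = log((-1/(C1 + y))^(1/3)*(-3^(2/3) - 3*3^(1/6)*I)/6)
 g(y) = log((-1/(C1 + y))^(1/3)*(-3^(2/3) + 3*3^(1/6)*I)/6)


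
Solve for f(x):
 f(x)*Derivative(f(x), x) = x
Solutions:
 f(x) = -sqrt(C1 + x^2)
 f(x) = sqrt(C1 + x^2)


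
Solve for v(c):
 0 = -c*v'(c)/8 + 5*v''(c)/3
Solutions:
 v(c) = C1 + C2*erfi(sqrt(15)*c/20)


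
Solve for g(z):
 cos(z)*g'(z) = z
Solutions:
 g(z) = C1 + Integral(z/cos(z), z)


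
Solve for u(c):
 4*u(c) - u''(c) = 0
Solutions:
 u(c) = C1*exp(-2*c) + C2*exp(2*c)


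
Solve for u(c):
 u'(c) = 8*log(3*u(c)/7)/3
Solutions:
 -3*Integral(1/(log(_y) - log(7) + log(3)), (_y, u(c)))/8 = C1 - c


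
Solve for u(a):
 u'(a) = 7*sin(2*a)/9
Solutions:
 u(a) = C1 - 7*cos(2*a)/18


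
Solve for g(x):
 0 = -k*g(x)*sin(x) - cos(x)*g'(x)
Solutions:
 g(x) = C1*exp(k*log(cos(x)))


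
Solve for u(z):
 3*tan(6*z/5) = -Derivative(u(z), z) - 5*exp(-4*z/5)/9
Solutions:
 u(z) = C1 - 5*log(tan(6*z/5)^2 + 1)/4 + 25*exp(-4*z/5)/36


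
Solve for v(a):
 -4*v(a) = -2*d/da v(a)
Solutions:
 v(a) = C1*exp(2*a)


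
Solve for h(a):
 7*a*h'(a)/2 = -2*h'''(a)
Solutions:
 h(a) = C1 + Integral(C2*airyai(-14^(1/3)*a/2) + C3*airybi(-14^(1/3)*a/2), a)


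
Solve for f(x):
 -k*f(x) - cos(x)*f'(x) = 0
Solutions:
 f(x) = C1*exp(k*(log(sin(x) - 1) - log(sin(x) + 1))/2)


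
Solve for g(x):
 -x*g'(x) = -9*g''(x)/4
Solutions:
 g(x) = C1 + C2*erfi(sqrt(2)*x/3)


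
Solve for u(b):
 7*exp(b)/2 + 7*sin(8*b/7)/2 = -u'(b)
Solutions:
 u(b) = C1 - 7*exp(b)/2 + 49*cos(8*b/7)/16


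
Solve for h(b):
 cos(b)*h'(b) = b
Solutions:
 h(b) = C1 + Integral(b/cos(b), b)


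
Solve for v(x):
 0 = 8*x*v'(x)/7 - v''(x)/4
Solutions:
 v(x) = C1 + C2*erfi(4*sqrt(7)*x/7)


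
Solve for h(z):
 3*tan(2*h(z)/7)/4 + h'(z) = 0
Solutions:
 h(z) = -7*asin(C1*exp(-3*z/14))/2 + 7*pi/2
 h(z) = 7*asin(C1*exp(-3*z/14))/2


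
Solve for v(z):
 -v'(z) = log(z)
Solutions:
 v(z) = C1 - z*log(z) + z


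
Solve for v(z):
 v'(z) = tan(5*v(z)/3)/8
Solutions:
 v(z) = -3*asin(C1*exp(5*z/24))/5 + 3*pi/5
 v(z) = 3*asin(C1*exp(5*z/24))/5


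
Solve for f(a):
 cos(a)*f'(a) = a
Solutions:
 f(a) = C1 + Integral(a/cos(a), a)


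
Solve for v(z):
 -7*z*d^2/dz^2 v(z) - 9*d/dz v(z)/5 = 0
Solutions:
 v(z) = C1 + C2*z^(26/35)


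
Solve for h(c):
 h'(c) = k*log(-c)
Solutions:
 h(c) = C1 + c*k*log(-c) - c*k


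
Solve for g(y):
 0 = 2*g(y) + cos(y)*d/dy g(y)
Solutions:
 g(y) = C1*(sin(y) - 1)/(sin(y) + 1)


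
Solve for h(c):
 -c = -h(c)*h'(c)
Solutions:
 h(c) = -sqrt(C1 + c^2)
 h(c) = sqrt(C1 + c^2)


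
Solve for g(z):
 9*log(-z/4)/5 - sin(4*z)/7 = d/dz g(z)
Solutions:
 g(z) = C1 + 9*z*log(-z)/5 - 18*z*log(2)/5 - 9*z/5 + cos(4*z)/28


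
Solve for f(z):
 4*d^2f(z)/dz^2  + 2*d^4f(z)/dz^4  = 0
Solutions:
 f(z) = C1 + C2*z + C3*sin(sqrt(2)*z) + C4*cos(sqrt(2)*z)


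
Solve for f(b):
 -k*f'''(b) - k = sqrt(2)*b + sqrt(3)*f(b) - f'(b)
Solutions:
 f(b) = C1*exp(2^(1/3)*b*(2^(1/3)*sqrt(3)*(sqrt((81 - 4/k)/k^2) + 9/k)^(1/3)/12 - 2^(1/3)*I*(sqrt((81 - 4/k)/k^2) + 9/k)^(1/3)/4 - 2/(k*(-sqrt(3) + 3*I)*(sqrt((81 - 4/k)/k^2) + 9/k)^(1/3)))) + C2*exp(2^(1/3)*b*(2^(1/3)*sqrt(3)*(sqrt((81 - 4/k)/k^2) + 9/k)^(1/3)/12 + 2^(1/3)*I*(sqrt((81 - 4/k)/k^2) + 9/k)^(1/3)/4 + 2/(k*(sqrt(3) + 3*I)*(sqrt((81 - 4/k)/k^2) + 9/k)^(1/3)))) + C3*exp(-2^(1/3)*sqrt(3)*b*(2^(1/3)*(sqrt((81 - 4/k)/k^2) + 9/k)^(1/3) + 2/(k*(sqrt((81 - 4/k)/k^2) + 9/k)^(1/3)))/6) - sqrt(6)*b/3 - sqrt(3)*k/3 - sqrt(2)/3


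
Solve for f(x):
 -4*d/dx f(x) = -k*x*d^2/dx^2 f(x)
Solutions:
 f(x) = C1 + x^(((re(k) + 4)*re(k) + im(k)^2)/(re(k)^2 + im(k)^2))*(C2*sin(4*log(x)*Abs(im(k))/(re(k)^2 + im(k)^2)) + C3*cos(4*log(x)*im(k)/(re(k)^2 + im(k)^2)))


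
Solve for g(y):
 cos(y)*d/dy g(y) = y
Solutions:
 g(y) = C1 + Integral(y/cos(y), y)


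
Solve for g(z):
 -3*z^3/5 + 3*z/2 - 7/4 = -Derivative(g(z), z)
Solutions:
 g(z) = C1 + 3*z^4/20 - 3*z^2/4 + 7*z/4


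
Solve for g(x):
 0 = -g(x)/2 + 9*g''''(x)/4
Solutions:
 g(x) = C1*exp(-2^(1/4)*sqrt(3)*x/3) + C2*exp(2^(1/4)*sqrt(3)*x/3) + C3*sin(2^(1/4)*sqrt(3)*x/3) + C4*cos(2^(1/4)*sqrt(3)*x/3)


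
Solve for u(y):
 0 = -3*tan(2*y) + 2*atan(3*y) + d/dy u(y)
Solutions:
 u(y) = C1 - 2*y*atan(3*y) + log(9*y^2 + 1)/3 - 3*log(cos(2*y))/2


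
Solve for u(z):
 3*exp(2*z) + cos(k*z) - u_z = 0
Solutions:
 u(z) = C1 + 3*exp(2*z)/2 + sin(k*z)/k


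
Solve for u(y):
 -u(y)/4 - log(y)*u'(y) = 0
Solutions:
 u(y) = C1*exp(-li(y)/4)


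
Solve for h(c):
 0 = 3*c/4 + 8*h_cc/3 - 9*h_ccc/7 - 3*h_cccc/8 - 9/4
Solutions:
 h(c) = C1 + C2*c + C3*exp(4*c*(-9 + sqrt(277))/21) + C4*exp(-4*c*(9 + sqrt(277))/21) - 3*c^3/64 + 1269*c^2/3584


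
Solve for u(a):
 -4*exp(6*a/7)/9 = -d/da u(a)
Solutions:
 u(a) = C1 + 14*exp(6*a/7)/27


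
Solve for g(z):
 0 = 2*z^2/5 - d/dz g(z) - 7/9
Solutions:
 g(z) = C1 + 2*z^3/15 - 7*z/9


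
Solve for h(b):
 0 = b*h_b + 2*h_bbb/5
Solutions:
 h(b) = C1 + Integral(C2*airyai(-2^(2/3)*5^(1/3)*b/2) + C3*airybi(-2^(2/3)*5^(1/3)*b/2), b)


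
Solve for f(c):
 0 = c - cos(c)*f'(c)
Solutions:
 f(c) = C1 + Integral(c/cos(c), c)


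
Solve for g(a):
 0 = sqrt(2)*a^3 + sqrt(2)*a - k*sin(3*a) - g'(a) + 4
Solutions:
 g(a) = C1 + sqrt(2)*a^4/4 + sqrt(2)*a^2/2 + 4*a + k*cos(3*a)/3


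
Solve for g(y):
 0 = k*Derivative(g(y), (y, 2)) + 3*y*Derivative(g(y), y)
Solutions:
 g(y) = C1 + C2*sqrt(k)*erf(sqrt(6)*y*sqrt(1/k)/2)


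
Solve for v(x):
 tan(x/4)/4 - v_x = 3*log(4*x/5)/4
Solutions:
 v(x) = C1 - 3*x*log(x)/4 - 3*x*log(2)/2 + 3*x/4 + 3*x*log(5)/4 - log(cos(x/4))


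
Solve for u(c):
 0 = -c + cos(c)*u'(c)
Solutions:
 u(c) = C1 + Integral(c/cos(c), c)


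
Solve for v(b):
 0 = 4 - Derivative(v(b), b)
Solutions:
 v(b) = C1 + 4*b


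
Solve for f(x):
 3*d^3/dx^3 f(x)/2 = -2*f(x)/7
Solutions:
 f(x) = C3*exp(-42^(2/3)*x/21) + (C1*sin(14^(2/3)*3^(1/6)*x/14) + C2*cos(14^(2/3)*3^(1/6)*x/14))*exp(42^(2/3)*x/42)


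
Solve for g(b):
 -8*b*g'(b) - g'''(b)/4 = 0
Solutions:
 g(b) = C1 + Integral(C2*airyai(-2*2^(2/3)*b) + C3*airybi(-2*2^(2/3)*b), b)


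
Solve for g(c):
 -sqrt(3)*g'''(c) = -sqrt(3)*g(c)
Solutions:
 g(c) = C3*exp(c) + (C1*sin(sqrt(3)*c/2) + C2*cos(sqrt(3)*c/2))*exp(-c/2)


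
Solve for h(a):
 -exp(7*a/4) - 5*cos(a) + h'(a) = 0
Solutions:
 h(a) = C1 + 4*exp(7*a/4)/7 + 5*sin(a)


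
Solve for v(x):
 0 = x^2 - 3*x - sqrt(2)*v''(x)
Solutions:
 v(x) = C1 + C2*x + sqrt(2)*x^4/24 - sqrt(2)*x^3/4


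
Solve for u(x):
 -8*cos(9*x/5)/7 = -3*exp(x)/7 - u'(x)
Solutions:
 u(x) = C1 - 3*exp(x)/7 + 40*sin(9*x/5)/63


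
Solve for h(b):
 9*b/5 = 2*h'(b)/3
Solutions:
 h(b) = C1 + 27*b^2/20


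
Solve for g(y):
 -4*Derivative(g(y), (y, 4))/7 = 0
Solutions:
 g(y) = C1 + C2*y + C3*y^2 + C4*y^3


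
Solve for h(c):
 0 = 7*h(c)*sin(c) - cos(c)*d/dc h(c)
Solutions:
 h(c) = C1/cos(c)^7


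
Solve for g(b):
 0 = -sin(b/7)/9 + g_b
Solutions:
 g(b) = C1 - 7*cos(b/7)/9


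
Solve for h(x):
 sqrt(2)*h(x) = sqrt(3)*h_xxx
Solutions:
 h(x) = C3*exp(2^(1/6)*3^(5/6)*x/3) + (C1*sin(2^(1/6)*3^(1/3)*x/2) + C2*cos(2^(1/6)*3^(1/3)*x/2))*exp(-2^(1/6)*3^(5/6)*x/6)


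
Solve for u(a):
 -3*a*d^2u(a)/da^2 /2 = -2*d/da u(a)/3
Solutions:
 u(a) = C1 + C2*a^(13/9)


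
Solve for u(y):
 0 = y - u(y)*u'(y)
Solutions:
 u(y) = -sqrt(C1 + y^2)
 u(y) = sqrt(C1 + y^2)


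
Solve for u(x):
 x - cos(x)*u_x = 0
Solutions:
 u(x) = C1 + Integral(x/cos(x), x)


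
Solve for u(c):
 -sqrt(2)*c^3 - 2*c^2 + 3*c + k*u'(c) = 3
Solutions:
 u(c) = C1 + sqrt(2)*c^4/(4*k) + 2*c^3/(3*k) - 3*c^2/(2*k) + 3*c/k


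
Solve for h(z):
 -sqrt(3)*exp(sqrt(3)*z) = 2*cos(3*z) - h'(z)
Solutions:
 h(z) = C1 + exp(sqrt(3)*z) + 2*sin(3*z)/3


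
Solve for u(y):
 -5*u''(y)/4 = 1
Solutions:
 u(y) = C1 + C2*y - 2*y^2/5


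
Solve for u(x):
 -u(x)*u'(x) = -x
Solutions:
 u(x) = -sqrt(C1 + x^2)
 u(x) = sqrt(C1 + x^2)


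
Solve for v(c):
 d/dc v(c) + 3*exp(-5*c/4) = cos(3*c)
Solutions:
 v(c) = C1 + sin(3*c)/3 + 12*exp(-5*c/4)/5


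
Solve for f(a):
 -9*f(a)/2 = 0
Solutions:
 f(a) = 0


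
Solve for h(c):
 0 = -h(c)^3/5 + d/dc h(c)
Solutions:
 h(c) = -sqrt(10)*sqrt(-1/(C1 + c))/2
 h(c) = sqrt(10)*sqrt(-1/(C1 + c))/2


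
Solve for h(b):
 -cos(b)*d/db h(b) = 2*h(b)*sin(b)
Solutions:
 h(b) = C1*cos(b)^2


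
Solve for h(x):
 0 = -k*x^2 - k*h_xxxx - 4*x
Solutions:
 h(x) = C1 + C2*x + C3*x^2 + C4*x^3 - x^6/360 - x^5/(30*k)


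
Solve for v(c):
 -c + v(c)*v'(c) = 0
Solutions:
 v(c) = -sqrt(C1 + c^2)
 v(c) = sqrt(C1 + c^2)


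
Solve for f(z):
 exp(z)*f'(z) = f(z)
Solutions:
 f(z) = C1*exp(-exp(-z))


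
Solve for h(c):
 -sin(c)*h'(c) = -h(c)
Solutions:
 h(c) = C1*sqrt(cos(c) - 1)/sqrt(cos(c) + 1)


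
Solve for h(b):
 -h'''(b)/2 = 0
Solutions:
 h(b) = C1 + C2*b + C3*b^2


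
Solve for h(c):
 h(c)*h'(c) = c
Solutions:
 h(c) = -sqrt(C1 + c^2)
 h(c) = sqrt(C1 + c^2)


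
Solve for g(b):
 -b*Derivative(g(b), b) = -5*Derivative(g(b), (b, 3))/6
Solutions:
 g(b) = C1 + Integral(C2*airyai(5^(2/3)*6^(1/3)*b/5) + C3*airybi(5^(2/3)*6^(1/3)*b/5), b)


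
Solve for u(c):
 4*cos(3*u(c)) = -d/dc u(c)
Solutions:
 u(c) = -asin((C1 + exp(24*c))/(C1 - exp(24*c)))/3 + pi/3
 u(c) = asin((C1 + exp(24*c))/(C1 - exp(24*c)))/3


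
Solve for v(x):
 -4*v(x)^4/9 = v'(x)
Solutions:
 v(x) = 3^(1/3)*(1/(C1 + 4*x))^(1/3)
 v(x) = (-3^(1/3) - 3^(5/6)*I)*(1/(C1 + 4*x))^(1/3)/2
 v(x) = (-3^(1/3) + 3^(5/6)*I)*(1/(C1 + 4*x))^(1/3)/2


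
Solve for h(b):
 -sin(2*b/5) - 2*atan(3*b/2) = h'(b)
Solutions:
 h(b) = C1 - 2*b*atan(3*b/2) + 2*log(9*b^2 + 4)/3 + 5*cos(2*b/5)/2


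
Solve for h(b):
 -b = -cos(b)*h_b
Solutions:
 h(b) = C1 + Integral(b/cos(b), b)


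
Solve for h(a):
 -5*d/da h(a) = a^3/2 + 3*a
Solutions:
 h(a) = C1 - a^4/40 - 3*a^2/10


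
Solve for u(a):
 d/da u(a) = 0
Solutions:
 u(a) = C1


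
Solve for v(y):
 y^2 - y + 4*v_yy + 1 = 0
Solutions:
 v(y) = C1 + C2*y - y^4/48 + y^3/24 - y^2/8


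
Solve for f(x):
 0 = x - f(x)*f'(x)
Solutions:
 f(x) = -sqrt(C1 + x^2)
 f(x) = sqrt(C1 + x^2)


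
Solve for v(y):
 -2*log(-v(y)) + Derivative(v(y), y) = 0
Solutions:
 -li(-v(y)) = C1 + 2*y


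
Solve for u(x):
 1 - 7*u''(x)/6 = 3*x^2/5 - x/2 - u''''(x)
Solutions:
 u(x) = C1 + C2*x + C3*exp(-sqrt(42)*x/6) + C4*exp(sqrt(42)*x/6) - 3*x^4/70 + x^3/14 - 3*x^2/245


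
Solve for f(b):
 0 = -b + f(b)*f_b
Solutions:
 f(b) = -sqrt(C1 + b^2)
 f(b) = sqrt(C1 + b^2)


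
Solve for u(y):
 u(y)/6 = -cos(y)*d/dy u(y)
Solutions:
 u(y) = C1*(sin(y) - 1)^(1/12)/(sin(y) + 1)^(1/12)


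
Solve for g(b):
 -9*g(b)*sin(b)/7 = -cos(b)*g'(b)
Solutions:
 g(b) = C1/cos(b)^(9/7)


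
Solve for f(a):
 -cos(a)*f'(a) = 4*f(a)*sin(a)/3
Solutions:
 f(a) = C1*cos(a)^(4/3)


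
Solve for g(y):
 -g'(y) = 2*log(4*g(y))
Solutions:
 Integral(1/(log(_y) + 2*log(2)), (_y, g(y)))/2 = C1 - y


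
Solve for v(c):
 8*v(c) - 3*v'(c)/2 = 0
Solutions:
 v(c) = C1*exp(16*c/3)


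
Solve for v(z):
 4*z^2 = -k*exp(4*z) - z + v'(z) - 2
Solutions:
 v(z) = C1 + k*exp(4*z)/4 + 4*z^3/3 + z^2/2 + 2*z


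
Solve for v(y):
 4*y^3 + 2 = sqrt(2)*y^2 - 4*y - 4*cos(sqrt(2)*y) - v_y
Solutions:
 v(y) = C1 - y^4 + sqrt(2)*y^3/3 - 2*y^2 - 2*y - 2*sqrt(2)*sin(sqrt(2)*y)


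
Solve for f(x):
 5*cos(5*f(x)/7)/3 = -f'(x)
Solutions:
 5*x/3 - 7*log(sin(5*f(x)/7) - 1)/10 + 7*log(sin(5*f(x)/7) + 1)/10 = C1


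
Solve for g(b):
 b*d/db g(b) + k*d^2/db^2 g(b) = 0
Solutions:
 g(b) = C1 + C2*sqrt(k)*erf(sqrt(2)*b*sqrt(1/k)/2)


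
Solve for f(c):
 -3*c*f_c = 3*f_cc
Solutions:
 f(c) = C1 + C2*erf(sqrt(2)*c/2)


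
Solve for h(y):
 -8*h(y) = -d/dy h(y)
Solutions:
 h(y) = C1*exp(8*y)


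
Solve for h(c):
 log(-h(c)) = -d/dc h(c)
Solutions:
 -li(-h(c)) = C1 - c


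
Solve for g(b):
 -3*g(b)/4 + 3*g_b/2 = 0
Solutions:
 g(b) = C1*exp(b/2)


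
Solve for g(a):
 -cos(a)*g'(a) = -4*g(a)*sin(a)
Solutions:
 g(a) = C1/cos(a)^4


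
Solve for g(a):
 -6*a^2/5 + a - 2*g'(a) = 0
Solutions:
 g(a) = C1 - a^3/5 + a^2/4


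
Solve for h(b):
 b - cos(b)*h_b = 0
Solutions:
 h(b) = C1 + Integral(b/cos(b), b)


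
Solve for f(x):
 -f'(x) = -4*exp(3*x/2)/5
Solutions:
 f(x) = C1 + 8*exp(3*x/2)/15


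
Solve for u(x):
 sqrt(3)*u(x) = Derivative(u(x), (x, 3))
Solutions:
 u(x) = C3*exp(3^(1/6)*x) + (C1*sin(3^(2/3)*x/2) + C2*cos(3^(2/3)*x/2))*exp(-3^(1/6)*x/2)


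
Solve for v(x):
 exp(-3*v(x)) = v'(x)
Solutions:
 v(x) = log(C1 + 3*x)/3
 v(x) = log((-3^(1/3) - 3^(5/6)*I)*(C1 + x)^(1/3)/2)
 v(x) = log((-3^(1/3) + 3^(5/6)*I)*(C1 + x)^(1/3)/2)


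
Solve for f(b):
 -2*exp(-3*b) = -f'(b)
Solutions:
 f(b) = C1 - 2*exp(-3*b)/3


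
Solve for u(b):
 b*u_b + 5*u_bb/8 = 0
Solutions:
 u(b) = C1 + C2*erf(2*sqrt(5)*b/5)


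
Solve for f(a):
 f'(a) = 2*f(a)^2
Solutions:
 f(a) = -1/(C1 + 2*a)


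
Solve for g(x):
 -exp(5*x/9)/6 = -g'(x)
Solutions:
 g(x) = C1 + 3*exp(5*x/9)/10


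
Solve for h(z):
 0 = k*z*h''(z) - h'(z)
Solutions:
 h(z) = C1 + z^(((re(k) + 1)*re(k) + im(k)^2)/(re(k)^2 + im(k)^2))*(C2*sin(log(z)*Abs(im(k))/(re(k)^2 + im(k)^2)) + C3*cos(log(z)*im(k)/(re(k)^2 + im(k)^2)))


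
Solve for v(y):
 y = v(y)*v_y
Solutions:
 v(y) = -sqrt(C1 + y^2)
 v(y) = sqrt(C1 + y^2)


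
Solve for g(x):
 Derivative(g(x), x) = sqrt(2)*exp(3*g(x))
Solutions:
 g(x) = log(-1/(C1 + 3*sqrt(2)*x))/3
 g(x) = log((-1/(C1 + sqrt(2)*x))^(1/3)*(-3^(2/3) - 3*3^(1/6)*I)/6)
 g(x) = log((-1/(C1 + sqrt(2)*x))^(1/3)*(-3^(2/3) + 3*3^(1/6)*I)/6)


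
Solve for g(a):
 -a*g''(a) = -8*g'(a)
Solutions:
 g(a) = C1 + C2*a^9


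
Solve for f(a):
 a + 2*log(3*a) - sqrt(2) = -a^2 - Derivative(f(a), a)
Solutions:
 f(a) = C1 - a^3/3 - a^2/2 - 2*a*log(a) - a*log(9) + sqrt(2)*a + 2*a


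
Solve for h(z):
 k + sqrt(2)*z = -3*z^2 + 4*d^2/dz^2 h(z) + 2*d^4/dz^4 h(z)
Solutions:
 h(z) = C1 + C2*z + C3*sin(sqrt(2)*z) + C4*cos(sqrt(2)*z) + z^4/16 + sqrt(2)*z^3/24 + z^2*(k - 3)/8


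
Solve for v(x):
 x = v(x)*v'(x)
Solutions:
 v(x) = -sqrt(C1 + x^2)
 v(x) = sqrt(C1 + x^2)


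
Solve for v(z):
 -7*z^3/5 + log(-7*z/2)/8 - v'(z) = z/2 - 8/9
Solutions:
 v(z) = C1 - 7*z^4/20 - z^2/4 + z*log(-z)/8 + z*(-9*log(2) + 9*log(7) + 55)/72


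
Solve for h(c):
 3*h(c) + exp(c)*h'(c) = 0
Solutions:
 h(c) = C1*exp(3*exp(-c))


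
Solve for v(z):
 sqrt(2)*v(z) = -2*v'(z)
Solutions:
 v(z) = C1*exp(-sqrt(2)*z/2)


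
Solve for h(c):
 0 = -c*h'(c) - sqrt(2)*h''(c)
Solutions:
 h(c) = C1 + C2*erf(2^(1/4)*c/2)


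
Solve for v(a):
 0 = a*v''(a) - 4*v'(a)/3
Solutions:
 v(a) = C1 + C2*a^(7/3)


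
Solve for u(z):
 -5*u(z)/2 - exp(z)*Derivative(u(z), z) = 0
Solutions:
 u(z) = C1*exp(5*exp(-z)/2)


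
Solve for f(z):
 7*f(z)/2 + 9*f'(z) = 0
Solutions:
 f(z) = C1*exp(-7*z/18)


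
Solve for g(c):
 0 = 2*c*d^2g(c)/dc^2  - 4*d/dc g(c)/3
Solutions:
 g(c) = C1 + C2*c^(5/3)


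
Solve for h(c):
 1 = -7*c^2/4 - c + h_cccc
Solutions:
 h(c) = C1 + C2*c + C3*c^2 + C4*c^3 + 7*c^6/1440 + c^5/120 + c^4/24


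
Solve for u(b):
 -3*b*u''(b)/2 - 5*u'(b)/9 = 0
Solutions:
 u(b) = C1 + C2*b^(17/27)


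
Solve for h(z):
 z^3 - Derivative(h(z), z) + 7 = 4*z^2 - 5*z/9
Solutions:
 h(z) = C1 + z^4/4 - 4*z^3/3 + 5*z^2/18 + 7*z


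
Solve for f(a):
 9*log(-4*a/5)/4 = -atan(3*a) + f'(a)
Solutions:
 f(a) = C1 + 9*a*log(-a)/4 + a*atan(3*a) - 9*a*log(5)/4 - 9*a/4 + 9*a*log(2)/2 - log(9*a^2 + 1)/6


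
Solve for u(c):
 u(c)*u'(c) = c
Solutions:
 u(c) = -sqrt(C1 + c^2)
 u(c) = sqrt(C1 + c^2)


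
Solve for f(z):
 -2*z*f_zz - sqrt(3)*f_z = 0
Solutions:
 f(z) = C1 + C2*z^(1 - sqrt(3)/2)


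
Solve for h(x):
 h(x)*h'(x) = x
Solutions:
 h(x) = -sqrt(C1 + x^2)
 h(x) = sqrt(C1 + x^2)


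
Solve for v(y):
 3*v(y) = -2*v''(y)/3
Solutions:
 v(y) = C1*sin(3*sqrt(2)*y/2) + C2*cos(3*sqrt(2)*y/2)


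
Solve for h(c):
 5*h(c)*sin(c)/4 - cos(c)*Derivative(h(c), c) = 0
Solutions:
 h(c) = C1/cos(c)^(5/4)


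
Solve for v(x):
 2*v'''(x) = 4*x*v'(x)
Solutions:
 v(x) = C1 + Integral(C2*airyai(2^(1/3)*x) + C3*airybi(2^(1/3)*x), x)


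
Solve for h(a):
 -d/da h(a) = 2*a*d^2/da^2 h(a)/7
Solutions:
 h(a) = C1 + C2/a^(5/2)


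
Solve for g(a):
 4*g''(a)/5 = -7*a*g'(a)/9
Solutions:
 g(a) = C1 + C2*erf(sqrt(70)*a/12)


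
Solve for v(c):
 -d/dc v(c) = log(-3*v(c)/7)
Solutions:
 Integral(1/(log(-_y) - log(7) + log(3)), (_y, v(c))) = C1 - c


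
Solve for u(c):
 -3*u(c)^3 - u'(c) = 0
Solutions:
 u(c) = -sqrt(2)*sqrt(-1/(C1 - 3*c))/2
 u(c) = sqrt(2)*sqrt(-1/(C1 - 3*c))/2


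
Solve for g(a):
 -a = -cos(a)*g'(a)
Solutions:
 g(a) = C1 + Integral(a/cos(a), a)


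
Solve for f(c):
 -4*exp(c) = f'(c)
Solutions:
 f(c) = C1 - 4*exp(c)


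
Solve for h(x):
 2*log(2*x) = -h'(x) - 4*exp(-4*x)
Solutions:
 h(x) = C1 - 2*x*log(x) + 2*x*(1 - log(2)) + exp(-4*x)


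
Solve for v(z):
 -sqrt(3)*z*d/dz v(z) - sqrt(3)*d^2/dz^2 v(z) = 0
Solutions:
 v(z) = C1 + C2*erf(sqrt(2)*z/2)


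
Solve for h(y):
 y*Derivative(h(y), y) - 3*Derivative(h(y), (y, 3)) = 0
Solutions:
 h(y) = C1 + Integral(C2*airyai(3^(2/3)*y/3) + C3*airybi(3^(2/3)*y/3), y)


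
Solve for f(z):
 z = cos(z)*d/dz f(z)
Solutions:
 f(z) = C1 + Integral(z/cos(z), z)


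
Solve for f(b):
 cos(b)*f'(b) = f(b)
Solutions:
 f(b) = C1*sqrt(sin(b) + 1)/sqrt(sin(b) - 1)


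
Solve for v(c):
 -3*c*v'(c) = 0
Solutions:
 v(c) = C1


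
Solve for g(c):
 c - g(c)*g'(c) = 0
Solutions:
 g(c) = -sqrt(C1 + c^2)
 g(c) = sqrt(C1 + c^2)


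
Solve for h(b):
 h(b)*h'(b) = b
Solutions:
 h(b) = -sqrt(C1 + b^2)
 h(b) = sqrt(C1 + b^2)


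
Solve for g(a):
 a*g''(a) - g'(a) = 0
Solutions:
 g(a) = C1 + C2*a^2


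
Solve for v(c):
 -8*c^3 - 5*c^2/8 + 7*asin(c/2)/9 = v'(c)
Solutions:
 v(c) = C1 - 2*c^4 - 5*c^3/24 + 7*c*asin(c/2)/9 + 7*sqrt(4 - c^2)/9


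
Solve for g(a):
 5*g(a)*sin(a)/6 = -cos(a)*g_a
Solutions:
 g(a) = C1*cos(a)^(5/6)


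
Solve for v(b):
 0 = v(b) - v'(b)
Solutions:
 v(b) = C1*exp(b)


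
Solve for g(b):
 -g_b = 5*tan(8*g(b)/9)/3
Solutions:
 g(b) = -9*asin(C1*exp(-40*b/27))/8 + 9*pi/8
 g(b) = 9*asin(C1*exp(-40*b/27))/8


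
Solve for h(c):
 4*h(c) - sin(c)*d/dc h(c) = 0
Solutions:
 h(c) = C1*(cos(c)^2 - 2*cos(c) + 1)/(cos(c)^2 + 2*cos(c) + 1)


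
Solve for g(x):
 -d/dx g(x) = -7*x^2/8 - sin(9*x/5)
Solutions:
 g(x) = C1 + 7*x^3/24 - 5*cos(9*x/5)/9


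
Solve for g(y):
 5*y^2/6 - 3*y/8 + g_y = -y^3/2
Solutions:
 g(y) = C1 - y^4/8 - 5*y^3/18 + 3*y^2/16


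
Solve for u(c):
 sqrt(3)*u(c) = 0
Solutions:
 u(c) = 0


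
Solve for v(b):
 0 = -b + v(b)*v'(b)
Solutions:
 v(b) = -sqrt(C1 + b^2)
 v(b) = sqrt(C1 + b^2)


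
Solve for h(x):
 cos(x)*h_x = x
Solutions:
 h(x) = C1 + Integral(x/cos(x), x)


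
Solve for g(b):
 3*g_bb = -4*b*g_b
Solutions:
 g(b) = C1 + C2*erf(sqrt(6)*b/3)


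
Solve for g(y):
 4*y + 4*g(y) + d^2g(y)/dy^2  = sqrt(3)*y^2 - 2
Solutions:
 g(y) = C1*sin(2*y) + C2*cos(2*y) + sqrt(3)*y^2/4 - y - 1/2 - sqrt(3)/8


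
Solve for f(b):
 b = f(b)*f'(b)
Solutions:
 f(b) = -sqrt(C1 + b^2)
 f(b) = sqrt(C1 + b^2)


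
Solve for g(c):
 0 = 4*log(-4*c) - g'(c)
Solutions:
 g(c) = C1 + 4*c*log(-c) + 4*c*(-1 + 2*log(2))


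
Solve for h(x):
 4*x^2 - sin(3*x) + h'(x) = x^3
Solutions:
 h(x) = C1 + x^4/4 - 4*x^3/3 - cos(3*x)/3


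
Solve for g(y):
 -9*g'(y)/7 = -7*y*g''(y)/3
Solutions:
 g(y) = C1 + C2*y^(76/49)


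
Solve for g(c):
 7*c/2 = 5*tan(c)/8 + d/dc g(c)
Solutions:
 g(c) = C1 + 7*c^2/4 + 5*log(cos(c))/8


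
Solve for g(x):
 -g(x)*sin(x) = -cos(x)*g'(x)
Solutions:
 g(x) = C1/cos(x)


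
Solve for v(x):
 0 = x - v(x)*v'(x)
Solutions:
 v(x) = -sqrt(C1 + x^2)
 v(x) = sqrt(C1 + x^2)


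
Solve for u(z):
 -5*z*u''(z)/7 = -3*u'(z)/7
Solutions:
 u(z) = C1 + C2*z^(8/5)


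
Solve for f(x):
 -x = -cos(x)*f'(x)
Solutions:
 f(x) = C1 + Integral(x/cos(x), x)


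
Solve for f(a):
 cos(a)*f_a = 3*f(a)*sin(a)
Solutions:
 f(a) = C1/cos(a)^3


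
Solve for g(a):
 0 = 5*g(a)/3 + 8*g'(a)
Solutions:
 g(a) = C1*exp(-5*a/24)


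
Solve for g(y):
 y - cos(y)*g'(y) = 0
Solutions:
 g(y) = C1 + Integral(y/cos(y), y)


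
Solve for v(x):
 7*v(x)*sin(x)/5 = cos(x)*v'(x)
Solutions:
 v(x) = C1/cos(x)^(7/5)


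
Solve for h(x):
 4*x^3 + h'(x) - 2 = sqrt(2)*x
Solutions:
 h(x) = C1 - x^4 + sqrt(2)*x^2/2 + 2*x


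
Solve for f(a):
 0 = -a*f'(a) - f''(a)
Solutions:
 f(a) = C1 + C2*erf(sqrt(2)*a/2)


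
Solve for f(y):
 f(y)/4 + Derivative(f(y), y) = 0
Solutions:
 f(y) = C1*exp(-y/4)


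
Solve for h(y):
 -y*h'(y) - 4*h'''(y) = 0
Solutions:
 h(y) = C1 + Integral(C2*airyai(-2^(1/3)*y/2) + C3*airybi(-2^(1/3)*y/2), y)


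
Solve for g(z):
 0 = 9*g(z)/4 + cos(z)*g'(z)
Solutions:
 g(z) = C1*(sin(z) - 1)^(9/8)/(sin(z) + 1)^(9/8)


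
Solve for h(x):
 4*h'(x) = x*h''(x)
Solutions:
 h(x) = C1 + C2*x^5


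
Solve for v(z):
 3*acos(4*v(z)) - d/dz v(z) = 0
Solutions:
 Integral(1/acos(4*_y), (_y, v(z))) = C1 + 3*z


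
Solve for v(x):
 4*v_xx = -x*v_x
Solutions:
 v(x) = C1 + C2*erf(sqrt(2)*x/4)


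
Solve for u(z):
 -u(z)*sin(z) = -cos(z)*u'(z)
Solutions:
 u(z) = C1/cos(z)


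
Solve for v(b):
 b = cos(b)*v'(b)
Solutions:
 v(b) = C1 + Integral(b/cos(b), b)


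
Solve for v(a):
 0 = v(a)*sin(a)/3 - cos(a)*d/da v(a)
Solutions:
 v(a) = C1/cos(a)^(1/3)


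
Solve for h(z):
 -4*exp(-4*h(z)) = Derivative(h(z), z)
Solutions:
 h(z) = log(-I*(C1 - 16*z)^(1/4))
 h(z) = log(I*(C1 - 16*z)^(1/4))
 h(z) = log(-(C1 - 16*z)^(1/4))
 h(z) = log(C1 - 16*z)/4


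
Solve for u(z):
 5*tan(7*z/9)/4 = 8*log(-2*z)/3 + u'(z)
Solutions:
 u(z) = C1 - 8*z*log(-z)/3 - 8*z*log(2)/3 + 8*z/3 - 45*log(cos(7*z/9))/28


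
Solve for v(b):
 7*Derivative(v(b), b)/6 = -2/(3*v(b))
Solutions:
 v(b) = -sqrt(C1 - 56*b)/7
 v(b) = sqrt(C1 - 56*b)/7


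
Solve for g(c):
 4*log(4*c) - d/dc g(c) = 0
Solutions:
 g(c) = C1 + 4*c*log(c) - 4*c + c*log(256)


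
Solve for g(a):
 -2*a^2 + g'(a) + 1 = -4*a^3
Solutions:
 g(a) = C1 - a^4 + 2*a^3/3 - a


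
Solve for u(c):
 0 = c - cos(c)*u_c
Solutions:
 u(c) = C1 + Integral(c/cos(c), c)


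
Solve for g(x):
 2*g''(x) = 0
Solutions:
 g(x) = C1 + C2*x


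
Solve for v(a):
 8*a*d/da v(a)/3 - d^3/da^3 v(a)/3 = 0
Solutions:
 v(a) = C1 + Integral(C2*airyai(2*a) + C3*airybi(2*a), a)


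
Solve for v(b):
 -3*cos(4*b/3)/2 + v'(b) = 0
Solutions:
 v(b) = C1 + 9*sin(4*b/3)/8


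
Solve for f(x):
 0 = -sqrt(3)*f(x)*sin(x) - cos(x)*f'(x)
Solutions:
 f(x) = C1*cos(x)^(sqrt(3))


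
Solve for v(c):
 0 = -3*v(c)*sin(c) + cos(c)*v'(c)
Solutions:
 v(c) = C1/cos(c)^3


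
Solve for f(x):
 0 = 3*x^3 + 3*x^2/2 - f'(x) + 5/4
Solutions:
 f(x) = C1 + 3*x^4/4 + x^3/2 + 5*x/4


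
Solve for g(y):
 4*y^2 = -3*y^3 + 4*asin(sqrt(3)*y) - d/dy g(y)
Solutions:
 g(y) = C1 - 3*y^4/4 - 4*y^3/3 + 4*y*asin(sqrt(3)*y) + 4*sqrt(3)*sqrt(1 - 3*y^2)/3


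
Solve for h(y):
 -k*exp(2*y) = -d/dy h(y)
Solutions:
 h(y) = C1 + k*exp(2*y)/2


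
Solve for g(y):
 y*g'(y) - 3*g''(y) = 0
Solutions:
 g(y) = C1 + C2*erfi(sqrt(6)*y/6)


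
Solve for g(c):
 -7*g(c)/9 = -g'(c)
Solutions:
 g(c) = C1*exp(7*c/9)


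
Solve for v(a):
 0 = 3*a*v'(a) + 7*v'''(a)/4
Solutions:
 v(a) = C1 + Integral(C2*airyai(-12^(1/3)*7^(2/3)*a/7) + C3*airybi(-12^(1/3)*7^(2/3)*a/7), a)


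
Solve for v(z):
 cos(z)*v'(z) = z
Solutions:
 v(z) = C1 + Integral(z/cos(z), z)


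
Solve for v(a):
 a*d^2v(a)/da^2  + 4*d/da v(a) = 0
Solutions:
 v(a) = C1 + C2/a^3


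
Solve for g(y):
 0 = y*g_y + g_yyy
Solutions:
 g(y) = C1 + Integral(C2*airyai(-y) + C3*airybi(-y), y)


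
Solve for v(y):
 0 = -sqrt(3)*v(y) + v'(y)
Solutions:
 v(y) = C1*exp(sqrt(3)*y)


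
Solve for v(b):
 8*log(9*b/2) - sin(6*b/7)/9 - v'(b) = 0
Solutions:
 v(b) = C1 + 8*b*log(b) - 8*b - 8*b*log(2) + 16*b*log(3) + 7*cos(6*b/7)/54


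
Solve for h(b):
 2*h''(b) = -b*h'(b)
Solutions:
 h(b) = C1 + C2*erf(b/2)


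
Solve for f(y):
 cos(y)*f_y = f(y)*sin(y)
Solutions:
 f(y) = C1/cos(y)


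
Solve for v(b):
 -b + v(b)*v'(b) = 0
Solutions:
 v(b) = -sqrt(C1 + b^2)
 v(b) = sqrt(C1 + b^2)


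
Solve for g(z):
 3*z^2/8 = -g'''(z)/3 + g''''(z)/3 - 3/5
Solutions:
 g(z) = C1 + C2*z + C3*z^2 + C4*exp(z) - 3*z^5/160 - 3*z^4/32 - 27*z^3/40


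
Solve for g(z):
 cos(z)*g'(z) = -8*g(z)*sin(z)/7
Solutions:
 g(z) = C1*cos(z)^(8/7)


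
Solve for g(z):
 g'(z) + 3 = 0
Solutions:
 g(z) = C1 - 3*z


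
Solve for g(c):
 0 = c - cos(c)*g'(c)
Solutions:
 g(c) = C1 + Integral(c/cos(c), c)


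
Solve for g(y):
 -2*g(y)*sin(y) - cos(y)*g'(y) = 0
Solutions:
 g(y) = C1*cos(y)^2


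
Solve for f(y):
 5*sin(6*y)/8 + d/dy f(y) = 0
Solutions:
 f(y) = C1 + 5*cos(6*y)/48


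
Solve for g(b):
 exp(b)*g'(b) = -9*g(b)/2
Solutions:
 g(b) = C1*exp(9*exp(-b)/2)


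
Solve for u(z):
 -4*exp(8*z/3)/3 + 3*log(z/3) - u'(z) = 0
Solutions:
 u(z) = C1 + 3*z*log(z) + 3*z*(-log(3) - 1) - exp(8*z/3)/2


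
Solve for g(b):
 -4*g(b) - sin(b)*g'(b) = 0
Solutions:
 g(b) = C1*(cos(b)^2 + 2*cos(b) + 1)/(cos(b)^2 - 2*cos(b) + 1)


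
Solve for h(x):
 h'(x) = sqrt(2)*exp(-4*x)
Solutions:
 h(x) = C1 - sqrt(2)*exp(-4*x)/4


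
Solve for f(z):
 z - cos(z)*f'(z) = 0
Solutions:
 f(z) = C1 + Integral(z/cos(z), z)


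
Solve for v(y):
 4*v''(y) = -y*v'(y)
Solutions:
 v(y) = C1 + C2*erf(sqrt(2)*y/4)


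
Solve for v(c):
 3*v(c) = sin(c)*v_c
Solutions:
 v(c) = C1*(cos(c) - 1)^(3/2)/(cos(c) + 1)^(3/2)


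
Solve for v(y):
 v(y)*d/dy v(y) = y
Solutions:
 v(y) = -sqrt(C1 + y^2)
 v(y) = sqrt(C1 + y^2)


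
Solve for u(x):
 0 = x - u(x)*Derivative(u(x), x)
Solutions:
 u(x) = -sqrt(C1 + x^2)
 u(x) = sqrt(C1 + x^2)


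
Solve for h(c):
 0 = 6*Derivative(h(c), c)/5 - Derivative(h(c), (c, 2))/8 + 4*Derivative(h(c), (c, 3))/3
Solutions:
 h(c) = C1 + (C2*sin(9*sqrt(1135)*c/320) + C3*cos(9*sqrt(1135)*c/320))*exp(3*c/64)


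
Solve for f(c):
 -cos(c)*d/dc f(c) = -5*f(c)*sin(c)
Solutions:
 f(c) = C1/cos(c)^5


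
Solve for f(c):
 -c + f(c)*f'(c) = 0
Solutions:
 f(c) = -sqrt(C1 + c^2)
 f(c) = sqrt(C1 + c^2)


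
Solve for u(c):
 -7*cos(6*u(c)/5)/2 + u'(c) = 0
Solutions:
 -7*c/2 - 5*log(sin(6*u(c)/5) - 1)/12 + 5*log(sin(6*u(c)/5) + 1)/12 = C1


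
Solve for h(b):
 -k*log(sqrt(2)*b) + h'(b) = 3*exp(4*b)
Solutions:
 h(b) = C1 + b*k*log(b) + b*k*(-1 + log(2)/2) + 3*exp(4*b)/4


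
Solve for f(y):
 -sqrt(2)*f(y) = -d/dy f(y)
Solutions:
 f(y) = C1*exp(sqrt(2)*y)


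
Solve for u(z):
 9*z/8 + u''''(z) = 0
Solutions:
 u(z) = C1 + C2*z + C3*z^2 + C4*z^3 - 3*z^5/320


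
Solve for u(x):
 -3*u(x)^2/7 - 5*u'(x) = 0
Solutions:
 u(x) = 35/(C1 + 3*x)


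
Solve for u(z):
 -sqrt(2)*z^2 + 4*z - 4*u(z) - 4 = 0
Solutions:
 u(z) = -sqrt(2)*z^2/4 + z - 1


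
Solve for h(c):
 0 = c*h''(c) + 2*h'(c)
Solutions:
 h(c) = C1 + C2/c


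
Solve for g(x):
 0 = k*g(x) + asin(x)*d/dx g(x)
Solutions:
 g(x) = C1*exp(-k*Integral(1/asin(x), x))


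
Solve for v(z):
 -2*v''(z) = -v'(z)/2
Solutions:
 v(z) = C1 + C2*exp(z/4)


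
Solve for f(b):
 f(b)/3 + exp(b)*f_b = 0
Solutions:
 f(b) = C1*exp(exp(-b)/3)


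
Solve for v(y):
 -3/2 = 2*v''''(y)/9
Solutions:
 v(y) = C1 + C2*y + C3*y^2 + C4*y^3 - 9*y^4/32


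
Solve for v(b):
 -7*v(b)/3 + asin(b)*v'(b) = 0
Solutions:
 v(b) = C1*exp(7*Integral(1/asin(b), b)/3)


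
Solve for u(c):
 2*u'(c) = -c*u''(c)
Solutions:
 u(c) = C1 + C2/c


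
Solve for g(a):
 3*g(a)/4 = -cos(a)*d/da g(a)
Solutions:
 g(a) = C1*(sin(a) - 1)^(3/8)/(sin(a) + 1)^(3/8)


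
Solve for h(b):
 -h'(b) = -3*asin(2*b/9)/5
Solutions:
 h(b) = C1 + 3*b*asin(2*b/9)/5 + 3*sqrt(81 - 4*b^2)/10


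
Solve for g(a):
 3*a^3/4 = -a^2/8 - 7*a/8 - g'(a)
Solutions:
 g(a) = C1 - 3*a^4/16 - a^3/24 - 7*a^2/16


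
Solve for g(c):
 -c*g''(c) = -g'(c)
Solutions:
 g(c) = C1 + C2*c^2


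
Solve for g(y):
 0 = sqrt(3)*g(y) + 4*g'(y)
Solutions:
 g(y) = C1*exp(-sqrt(3)*y/4)


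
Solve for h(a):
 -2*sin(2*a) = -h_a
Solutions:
 h(a) = C1 - cos(2*a)


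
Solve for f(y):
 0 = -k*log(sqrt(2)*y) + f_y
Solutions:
 f(y) = C1 + k*y*log(y) - k*y + k*y*log(2)/2


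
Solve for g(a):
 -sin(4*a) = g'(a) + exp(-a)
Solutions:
 g(a) = C1 + cos(4*a)/4 + exp(-a)


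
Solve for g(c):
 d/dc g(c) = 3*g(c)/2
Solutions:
 g(c) = C1*exp(3*c/2)


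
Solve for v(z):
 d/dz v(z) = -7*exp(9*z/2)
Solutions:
 v(z) = C1 - 14*exp(9*z/2)/9


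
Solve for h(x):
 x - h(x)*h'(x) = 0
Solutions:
 h(x) = -sqrt(C1 + x^2)
 h(x) = sqrt(C1 + x^2)


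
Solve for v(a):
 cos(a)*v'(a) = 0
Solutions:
 v(a) = C1


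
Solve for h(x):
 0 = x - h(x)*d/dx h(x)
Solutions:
 h(x) = -sqrt(C1 + x^2)
 h(x) = sqrt(C1 + x^2)


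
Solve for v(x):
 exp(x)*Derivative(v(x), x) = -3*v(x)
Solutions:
 v(x) = C1*exp(3*exp(-x))


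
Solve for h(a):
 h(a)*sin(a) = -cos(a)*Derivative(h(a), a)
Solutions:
 h(a) = C1*cos(a)


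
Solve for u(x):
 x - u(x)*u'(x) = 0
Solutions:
 u(x) = -sqrt(C1 + x^2)
 u(x) = sqrt(C1 + x^2)


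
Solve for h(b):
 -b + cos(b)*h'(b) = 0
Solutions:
 h(b) = C1 + Integral(b/cos(b), b)


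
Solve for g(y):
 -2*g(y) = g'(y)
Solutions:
 g(y) = C1*exp(-2*y)


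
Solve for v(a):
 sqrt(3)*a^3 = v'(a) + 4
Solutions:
 v(a) = C1 + sqrt(3)*a^4/4 - 4*a


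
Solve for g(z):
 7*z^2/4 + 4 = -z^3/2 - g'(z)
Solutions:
 g(z) = C1 - z^4/8 - 7*z^3/12 - 4*z


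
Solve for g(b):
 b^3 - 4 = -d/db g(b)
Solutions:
 g(b) = C1 - b^4/4 + 4*b


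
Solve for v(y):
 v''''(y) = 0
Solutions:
 v(y) = C1 + C2*y + C3*y^2 + C4*y^3


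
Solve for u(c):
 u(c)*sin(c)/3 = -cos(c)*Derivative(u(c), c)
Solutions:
 u(c) = C1*cos(c)^(1/3)


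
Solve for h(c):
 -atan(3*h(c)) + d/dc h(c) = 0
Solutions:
 Integral(1/atan(3*_y), (_y, h(c))) = C1 + c


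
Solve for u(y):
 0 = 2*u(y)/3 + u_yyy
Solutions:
 u(y) = C3*exp(-2^(1/3)*3^(2/3)*y/3) + (C1*sin(2^(1/3)*3^(1/6)*y/2) + C2*cos(2^(1/3)*3^(1/6)*y/2))*exp(2^(1/3)*3^(2/3)*y/6)


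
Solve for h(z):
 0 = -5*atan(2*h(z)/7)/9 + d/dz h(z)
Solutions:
 Integral(1/atan(2*_y/7), (_y, h(z))) = C1 + 5*z/9
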